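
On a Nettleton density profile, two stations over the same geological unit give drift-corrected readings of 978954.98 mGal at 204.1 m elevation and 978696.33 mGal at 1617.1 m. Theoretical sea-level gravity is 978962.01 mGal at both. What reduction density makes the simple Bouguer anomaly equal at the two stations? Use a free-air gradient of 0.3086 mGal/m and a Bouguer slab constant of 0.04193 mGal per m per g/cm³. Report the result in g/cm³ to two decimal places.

2.99

Δg_obs = 978696.33 − 978954.98 = -258.65 mGal over Δh = 1617.1 − 204.1 = 1413.0 m
Equal Bouguer anomalies ⇒ Δg_obs + (0.3086 − 0.04193ρ)·Δh = 0
0.3086 − 0.04193ρ = −Δg_obs/Δh = 0.18305
ρ = (0.3086 − 0.18305) / 0.04193 = 2.99 g/cm³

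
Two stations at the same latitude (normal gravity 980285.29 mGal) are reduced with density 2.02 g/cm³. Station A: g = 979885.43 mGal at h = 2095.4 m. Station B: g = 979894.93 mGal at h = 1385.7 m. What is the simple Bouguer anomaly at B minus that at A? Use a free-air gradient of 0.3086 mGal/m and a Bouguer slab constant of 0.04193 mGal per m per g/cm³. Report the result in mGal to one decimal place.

Δg_SB(A) = 979885.43 − 980285.29 + 0.3086×2095.4 − 0.04193×2.02×2095.4 = 69.30 mGal
Δg_SB(B) = 979894.93 − 980285.29 + 0.3086×1385.7 − 0.04193×2.02×1385.7 = -80.10 mGal
Difference = -80.10 − (69.30) = -149.40 mGal

-149.4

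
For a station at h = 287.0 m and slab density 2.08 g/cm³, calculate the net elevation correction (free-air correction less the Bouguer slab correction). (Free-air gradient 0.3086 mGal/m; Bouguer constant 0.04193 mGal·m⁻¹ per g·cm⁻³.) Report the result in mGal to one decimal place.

Combined gradient = 0.3086 − 0.04193 × 2.08 = 0.2213856 mGal/m
Combined elevation correction = 0.2213856 × 287.0 = 63.5 mGal

63.5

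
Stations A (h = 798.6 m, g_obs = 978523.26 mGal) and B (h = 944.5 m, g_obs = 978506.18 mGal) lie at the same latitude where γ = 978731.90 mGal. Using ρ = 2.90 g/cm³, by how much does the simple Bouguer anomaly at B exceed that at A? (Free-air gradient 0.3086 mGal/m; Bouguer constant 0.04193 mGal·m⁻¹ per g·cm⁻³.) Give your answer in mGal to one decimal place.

Δg_SB(A) = 978523.26 − 978731.90 + 0.3086×798.6 − 0.04193×2.90×798.6 = -59.30 mGal
Δg_SB(B) = 978506.18 − 978731.90 + 0.3086×944.5 − 0.04193×2.90×944.5 = -49.10 mGal
Difference = -49.10 − (-59.30) = 10.20 mGal

10.2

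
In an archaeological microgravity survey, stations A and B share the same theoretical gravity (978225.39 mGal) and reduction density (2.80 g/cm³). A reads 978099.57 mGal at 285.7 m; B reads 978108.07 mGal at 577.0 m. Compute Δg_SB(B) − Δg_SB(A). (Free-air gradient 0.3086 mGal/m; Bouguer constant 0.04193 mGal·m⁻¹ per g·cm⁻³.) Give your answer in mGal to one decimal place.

64.2

Δg_SB(A) = 978099.57 − 978225.39 + 0.3086×285.7 − 0.04193×2.80×285.7 = -71.20 mGal
Δg_SB(B) = 978108.07 − 978225.39 + 0.3086×577.0 − 0.04193×2.80×577.0 = -7.00 mGal
Difference = -7.00 − (-71.20) = 64.20 mGal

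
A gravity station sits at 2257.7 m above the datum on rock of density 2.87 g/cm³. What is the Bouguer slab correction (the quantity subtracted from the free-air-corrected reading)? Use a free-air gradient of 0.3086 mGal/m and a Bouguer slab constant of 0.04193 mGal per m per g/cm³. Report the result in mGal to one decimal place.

271.7

Bouguer slab correction = 0.04193 × 2.87 × 2257.7 = 271.7 mGal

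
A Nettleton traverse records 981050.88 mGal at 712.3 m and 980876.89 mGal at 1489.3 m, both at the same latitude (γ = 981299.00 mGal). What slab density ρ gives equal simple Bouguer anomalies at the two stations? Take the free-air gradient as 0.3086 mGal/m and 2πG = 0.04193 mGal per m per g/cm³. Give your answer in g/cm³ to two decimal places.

Δg_obs = 980876.89 − 981050.88 = -173.99 mGal over Δh = 1489.3 − 712.3 = 777.0 m
Equal Bouguer anomalies ⇒ Δg_obs + (0.3086 − 0.04193ρ)·Δh = 0
0.3086 − 0.04193ρ = −Δg_obs/Δh = 0.22393
ρ = (0.3086 − 0.22393) / 0.04193 = 2.02 g/cm³

2.02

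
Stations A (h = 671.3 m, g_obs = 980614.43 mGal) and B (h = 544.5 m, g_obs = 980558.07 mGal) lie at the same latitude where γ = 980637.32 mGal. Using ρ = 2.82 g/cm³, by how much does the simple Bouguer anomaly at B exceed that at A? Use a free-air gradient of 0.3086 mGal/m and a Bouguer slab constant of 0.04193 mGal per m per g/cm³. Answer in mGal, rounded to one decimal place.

Δg_SB(A) = 980614.43 − 980637.32 + 0.3086×671.3 − 0.04193×2.82×671.3 = 104.90 mGal
Δg_SB(B) = 980558.07 − 980637.32 + 0.3086×544.5 − 0.04193×2.82×544.5 = 24.40 mGal
Difference = 24.40 − (104.90) = -80.50 mGal

-80.5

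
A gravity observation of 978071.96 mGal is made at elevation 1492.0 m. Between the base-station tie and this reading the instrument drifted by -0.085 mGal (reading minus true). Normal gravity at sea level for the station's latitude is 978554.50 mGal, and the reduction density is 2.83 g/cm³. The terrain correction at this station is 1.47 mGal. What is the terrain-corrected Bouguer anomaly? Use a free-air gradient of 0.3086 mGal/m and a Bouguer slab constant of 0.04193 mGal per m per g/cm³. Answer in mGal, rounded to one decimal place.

-197.6

Drift-corrected reading = 978071.96 − (-0.085) = 978072.045 mGal
Free-air correction = 0.3086 × 1492.0 = 460.43 mGal
Free-air anomaly = 978072.045 − 978554.50 + (460.43) = -22.025 mGal
Bouguer slab correction = 0.04193 × 2.83 × 1492.0 = 177.04 mGal
Simple Bouguer anomaly = -22.025 − (177.04) = -199.065 mGal
Complete Bouguer anomaly = -199.065 + 1.47 = -197.595 mGal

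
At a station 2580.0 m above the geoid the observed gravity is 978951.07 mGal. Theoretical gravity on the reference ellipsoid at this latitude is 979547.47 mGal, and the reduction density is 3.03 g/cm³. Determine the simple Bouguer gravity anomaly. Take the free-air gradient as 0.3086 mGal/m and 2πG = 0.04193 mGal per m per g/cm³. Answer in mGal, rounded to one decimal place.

-128.0

Free-air correction = 0.3086 × 2580.0 = 796.19 mGal
Free-air anomaly = 978951.07 − 979547.47 + (796.19) = 199.79 mGal
Bouguer slab correction = 0.04193 × 3.03 × 2580.0 = 327.78 mGal
Simple Bouguer anomaly = 199.79 − (327.78) = -127.99 mGal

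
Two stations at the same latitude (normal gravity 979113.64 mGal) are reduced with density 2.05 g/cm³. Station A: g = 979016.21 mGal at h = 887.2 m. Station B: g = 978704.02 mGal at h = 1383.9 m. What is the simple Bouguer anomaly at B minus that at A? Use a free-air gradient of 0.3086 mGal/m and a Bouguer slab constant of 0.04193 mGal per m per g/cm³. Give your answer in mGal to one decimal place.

Δg_SB(A) = 979016.21 − 979113.64 + 0.3086×887.2 − 0.04193×2.05×887.2 = 100.10 mGal
Δg_SB(B) = 978704.02 − 979113.64 + 0.3086×1383.9 − 0.04193×2.05×1383.9 = -101.50 mGal
Difference = -101.50 − (100.10) = -201.60 mGal

-201.6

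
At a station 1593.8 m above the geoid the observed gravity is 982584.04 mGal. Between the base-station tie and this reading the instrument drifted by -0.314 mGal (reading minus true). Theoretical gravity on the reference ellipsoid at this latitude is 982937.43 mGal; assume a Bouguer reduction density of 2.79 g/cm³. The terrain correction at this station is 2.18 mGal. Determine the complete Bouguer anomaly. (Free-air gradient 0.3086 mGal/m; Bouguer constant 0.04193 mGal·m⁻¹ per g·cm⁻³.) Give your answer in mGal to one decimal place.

Drift-corrected reading = 982584.04 − (-0.314) = 982584.354 mGal
Free-air correction = 0.3086 × 1593.8 = 491.85 mGal
Free-air anomaly = 982584.354 − 982937.43 + (491.85) = 138.774 mGal
Bouguer slab correction = 0.04193 × 2.79 × 1593.8 = 186.45 mGal
Simple Bouguer anomaly = 138.774 − (186.45) = -47.676 mGal
Complete Bouguer anomaly = -47.676 + 2.18 = -45.496 mGal

-45.5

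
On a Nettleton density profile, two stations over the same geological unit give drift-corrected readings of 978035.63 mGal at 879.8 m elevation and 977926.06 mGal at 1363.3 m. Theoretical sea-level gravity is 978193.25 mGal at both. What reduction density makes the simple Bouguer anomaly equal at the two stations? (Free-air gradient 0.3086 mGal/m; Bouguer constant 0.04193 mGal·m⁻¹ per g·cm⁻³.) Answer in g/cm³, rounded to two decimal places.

Δg_obs = 977926.06 − 978035.63 = -109.57 mGal over Δh = 1363.3 − 879.8 = 483.5 m
Equal Bouguer anomalies ⇒ Δg_obs + (0.3086 − 0.04193ρ)·Δh = 0
0.3086 − 0.04193ρ = −Δg_obs/Δh = 0.22662
ρ = (0.3086 − 0.22662) / 0.04193 = 1.96 g/cm³

1.96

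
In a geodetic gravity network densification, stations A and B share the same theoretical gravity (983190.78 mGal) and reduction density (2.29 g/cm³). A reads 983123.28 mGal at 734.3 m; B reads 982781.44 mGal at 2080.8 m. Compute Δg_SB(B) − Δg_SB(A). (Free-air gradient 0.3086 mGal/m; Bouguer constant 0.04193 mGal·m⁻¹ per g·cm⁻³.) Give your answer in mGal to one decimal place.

-55.6

Δg_SB(A) = 983123.28 − 983190.78 + 0.3086×734.3 − 0.04193×2.29×734.3 = 88.60 mGal
Δg_SB(B) = 982781.44 − 983190.78 + 0.3086×2080.8 − 0.04193×2.29×2080.8 = 33.00 mGal
Difference = 33.00 − (88.60) = -55.60 mGal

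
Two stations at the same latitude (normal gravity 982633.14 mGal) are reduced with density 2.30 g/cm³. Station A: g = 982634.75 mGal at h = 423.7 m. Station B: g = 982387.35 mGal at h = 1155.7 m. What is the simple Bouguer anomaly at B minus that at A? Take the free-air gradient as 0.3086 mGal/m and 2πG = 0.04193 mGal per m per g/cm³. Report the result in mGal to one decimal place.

-92.1

Δg_SB(A) = 982634.75 − 982633.14 + 0.3086×423.7 − 0.04193×2.30×423.7 = 91.50 mGal
Δg_SB(B) = 982387.35 − 982633.14 + 0.3086×1155.7 − 0.04193×2.30×1155.7 = -0.60 mGal
Difference = -0.60 − (91.50) = -92.10 mGal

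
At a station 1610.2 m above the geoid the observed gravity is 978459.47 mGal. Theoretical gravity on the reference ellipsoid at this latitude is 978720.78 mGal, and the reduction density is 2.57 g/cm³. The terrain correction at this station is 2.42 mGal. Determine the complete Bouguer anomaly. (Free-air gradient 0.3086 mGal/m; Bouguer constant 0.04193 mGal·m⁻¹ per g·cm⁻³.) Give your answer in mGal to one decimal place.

64.5

Free-air correction = 0.3086 × 1610.2 = 496.91 mGal
Free-air anomaly = 978459.47 − 978720.78 + (496.91) = 235.60 mGal
Bouguer slab correction = 0.04193 × 2.57 × 1610.2 = 173.52 mGal
Simple Bouguer anomaly = 235.60 − (173.52) = 62.08 mGal
Complete Bouguer anomaly = 62.08 + 2.42 = 64.50 mGal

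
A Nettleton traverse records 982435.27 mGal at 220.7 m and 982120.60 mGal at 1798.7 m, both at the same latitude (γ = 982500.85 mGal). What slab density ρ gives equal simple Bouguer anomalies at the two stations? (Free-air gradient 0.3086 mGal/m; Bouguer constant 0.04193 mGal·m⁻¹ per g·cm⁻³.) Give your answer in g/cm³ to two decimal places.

Δg_obs = 982120.60 − 982435.27 = -314.67 mGal over Δh = 1798.7 − 220.7 = 1578.0 m
Equal Bouguer anomalies ⇒ Δg_obs + (0.3086 − 0.04193ρ)·Δh = 0
0.3086 − 0.04193ρ = −Δg_obs/Δh = 0.19941
ρ = (0.3086 − 0.19941) / 0.04193 = 2.60 g/cm³

2.60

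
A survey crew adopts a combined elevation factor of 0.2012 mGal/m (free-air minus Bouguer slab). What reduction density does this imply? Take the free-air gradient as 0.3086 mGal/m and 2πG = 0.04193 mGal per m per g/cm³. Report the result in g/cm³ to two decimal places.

0.2012 = 0.3086 − 0.04193 × ρ
ρ = (0.3086 − 0.2012) / 0.04193 = 2.56 g/cm³

2.56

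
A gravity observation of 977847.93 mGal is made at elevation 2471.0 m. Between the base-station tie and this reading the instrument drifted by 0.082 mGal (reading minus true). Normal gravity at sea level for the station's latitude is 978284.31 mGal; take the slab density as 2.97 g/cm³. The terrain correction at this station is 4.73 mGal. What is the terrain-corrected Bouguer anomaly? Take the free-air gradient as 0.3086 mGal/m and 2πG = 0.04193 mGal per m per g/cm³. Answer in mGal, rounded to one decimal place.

23.1

Drift-corrected reading = 977847.93 − (0.082) = 977847.848 mGal
Free-air correction = 0.3086 × 2471.0 = 762.55 mGal
Free-air anomaly = 977847.848 − 978284.31 + (762.55) = 326.088 mGal
Bouguer slab correction = 0.04193 × 2.97 × 2471.0 = 307.72 mGal
Simple Bouguer anomaly = 326.088 − (307.72) = 18.368 mGal
Complete Bouguer anomaly = 18.368 + 4.73 = 23.098 mGal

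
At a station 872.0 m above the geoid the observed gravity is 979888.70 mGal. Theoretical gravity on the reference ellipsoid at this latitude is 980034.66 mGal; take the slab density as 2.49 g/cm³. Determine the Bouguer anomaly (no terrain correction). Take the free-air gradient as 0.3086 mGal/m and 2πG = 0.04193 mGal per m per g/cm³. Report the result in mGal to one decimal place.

Free-air correction = 0.3086 × 872.0 = 269.10 mGal
Free-air anomaly = 979888.70 − 980034.66 + (269.10) = 123.14 mGal
Bouguer slab correction = 0.04193 × 2.49 × 872.0 = 91.04 mGal
Simple Bouguer anomaly = 123.14 − (91.04) = 32.10 mGal

32.1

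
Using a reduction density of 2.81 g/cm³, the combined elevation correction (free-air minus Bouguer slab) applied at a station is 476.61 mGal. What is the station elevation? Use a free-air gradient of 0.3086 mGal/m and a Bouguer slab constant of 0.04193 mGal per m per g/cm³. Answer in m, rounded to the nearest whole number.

2498

Combined gradient = 0.3086 − 0.04193 × 2.81 = 0.1907767 mGal/m
h = 476.61 / 0.1907767 = 2498.26 m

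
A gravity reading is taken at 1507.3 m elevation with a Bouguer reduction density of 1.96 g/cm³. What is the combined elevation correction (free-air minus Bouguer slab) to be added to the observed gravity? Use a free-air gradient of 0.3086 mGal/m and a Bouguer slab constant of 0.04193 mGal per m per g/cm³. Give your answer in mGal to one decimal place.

341.3

Combined gradient = 0.3086 − 0.04193 × 1.96 = 0.2264172 mGal/m
Combined elevation correction = 0.2264172 × 1507.3 = 341.3 mGal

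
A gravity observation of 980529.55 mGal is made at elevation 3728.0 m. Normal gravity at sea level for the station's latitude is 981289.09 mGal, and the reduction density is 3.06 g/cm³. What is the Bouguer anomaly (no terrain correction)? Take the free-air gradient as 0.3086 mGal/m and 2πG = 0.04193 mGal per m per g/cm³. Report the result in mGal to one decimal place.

-87.4

Free-air correction = 0.3086 × 3728.0 = 1150.46 mGal
Free-air anomaly = 980529.55 − 981289.09 + (1150.46) = 390.92 mGal
Bouguer slab correction = 0.04193 × 3.06 × 3728.0 = 478.32 mGal
Simple Bouguer anomaly = 390.92 − (478.32) = -87.40 mGal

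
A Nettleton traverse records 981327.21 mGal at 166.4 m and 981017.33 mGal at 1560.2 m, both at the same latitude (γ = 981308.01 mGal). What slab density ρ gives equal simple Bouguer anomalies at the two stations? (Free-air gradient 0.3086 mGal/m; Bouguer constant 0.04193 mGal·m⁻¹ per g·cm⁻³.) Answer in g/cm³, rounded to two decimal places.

2.06

Δg_obs = 981017.33 − 981327.21 = -309.88 mGal over Δh = 1560.2 − 166.4 = 1393.8 m
Equal Bouguer anomalies ⇒ Δg_obs + (0.3086 − 0.04193ρ)·Δh = 0
0.3086 − 0.04193ρ = −Δg_obs/Δh = 0.22233
ρ = (0.3086 − 0.22233) / 0.04193 = 2.06 g/cm³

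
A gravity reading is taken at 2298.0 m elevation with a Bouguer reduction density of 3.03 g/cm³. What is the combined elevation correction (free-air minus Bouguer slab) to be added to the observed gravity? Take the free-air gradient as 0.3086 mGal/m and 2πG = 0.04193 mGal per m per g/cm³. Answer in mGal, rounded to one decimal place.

417.2

Combined gradient = 0.3086 − 0.04193 × 3.03 = 0.1815521 mGal/m
Combined elevation correction = 0.1815521 × 2298.0 = 417.2 mGal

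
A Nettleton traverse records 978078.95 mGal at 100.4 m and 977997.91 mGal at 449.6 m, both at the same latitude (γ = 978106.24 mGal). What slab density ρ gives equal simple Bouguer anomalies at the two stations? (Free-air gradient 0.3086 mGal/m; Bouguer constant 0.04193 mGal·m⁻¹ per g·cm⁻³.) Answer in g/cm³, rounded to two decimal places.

Δg_obs = 977997.91 − 978078.95 = -81.04 mGal over Δh = 449.6 − 100.4 = 349.2 m
Equal Bouguer anomalies ⇒ Δg_obs + (0.3086 − 0.04193ρ)·Δh = 0
0.3086 − 0.04193ρ = −Δg_obs/Δh = 0.23207
ρ = (0.3086 − 0.23207) / 0.04193 = 1.83 g/cm³

1.83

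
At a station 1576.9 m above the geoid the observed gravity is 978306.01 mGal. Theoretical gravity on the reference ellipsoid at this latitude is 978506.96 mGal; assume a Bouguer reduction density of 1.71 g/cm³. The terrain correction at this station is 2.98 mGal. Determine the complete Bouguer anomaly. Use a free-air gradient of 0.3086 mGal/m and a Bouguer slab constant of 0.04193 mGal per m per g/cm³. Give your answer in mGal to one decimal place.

Free-air correction = 0.3086 × 1576.9 = 486.63 mGal
Free-air anomaly = 978306.01 − 978506.96 + (486.63) = 285.68 mGal
Bouguer slab correction = 0.04193 × 1.71 × 1576.9 = 113.06 mGal
Simple Bouguer anomaly = 285.68 − (113.06) = 172.62 mGal
Complete Bouguer anomaly = 172.62 + 2.98 = 175.60 mGal

175.6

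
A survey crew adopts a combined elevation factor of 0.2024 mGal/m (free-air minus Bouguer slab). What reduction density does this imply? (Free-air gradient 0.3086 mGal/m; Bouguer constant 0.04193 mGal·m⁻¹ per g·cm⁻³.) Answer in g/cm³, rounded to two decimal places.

2.53

0.2024 = 0.3086 − 0.04193 × ρ
ρ = (0.3086 − 0.2024) / 0.04193 = 2.53 g/cm³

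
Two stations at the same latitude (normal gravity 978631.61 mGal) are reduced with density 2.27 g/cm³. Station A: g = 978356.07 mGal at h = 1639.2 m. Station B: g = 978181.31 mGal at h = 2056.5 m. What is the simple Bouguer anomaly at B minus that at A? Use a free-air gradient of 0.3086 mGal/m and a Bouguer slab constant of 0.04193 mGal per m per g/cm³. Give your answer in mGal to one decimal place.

-85.7

Δg_SB(A) = 978356.07 − 978631.61 + 0.3086×1639.2 − 0.04193×2.27×1639.2 = 74.30 mGal
Δg_SB(B) = 978181.31 − 978631.61 + 0.3086×2056.5 − 0.04193×2.27×2056.5 = -11.40 mGal
Difference = -11.40 − (74.30) = -85.70 mGal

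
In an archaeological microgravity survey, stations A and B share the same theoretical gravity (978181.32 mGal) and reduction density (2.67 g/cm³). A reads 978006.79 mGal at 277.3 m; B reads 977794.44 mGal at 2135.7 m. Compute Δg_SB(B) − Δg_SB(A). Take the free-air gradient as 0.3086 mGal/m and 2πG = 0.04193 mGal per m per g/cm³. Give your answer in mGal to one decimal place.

153.1

Δg_SB(A) = 978006.79 − 978181.32 + 0.3086×277.3 − 0.04193×2.67×277.3 = -120.00 mGal
Δg_SB(B) = 977794.44 − 978181.32 + 0.3086×2135.7 − 0.04193×2.67×2135.7 = 33.10 mGal
Difference = 33.10 − (-120.00) = 153.10 mGal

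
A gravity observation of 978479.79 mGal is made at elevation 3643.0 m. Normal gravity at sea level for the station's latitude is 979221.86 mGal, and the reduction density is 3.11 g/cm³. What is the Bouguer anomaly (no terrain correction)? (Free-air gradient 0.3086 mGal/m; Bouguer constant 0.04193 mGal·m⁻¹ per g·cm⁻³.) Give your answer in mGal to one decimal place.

Free-air correction = 0.3086 × 3643.0 = 1124.23 mGal
Free-air anomaly = 978479.79 − 979221.86 + (1124.23) = 382.16 mGal
Bouguer slab correction = 0.04193 × 3.11 × 3643.0 = 475.06 mGal
Simple Bouguer anomaly = 382.16 − (475.06) = -92.90 mGal

-92.9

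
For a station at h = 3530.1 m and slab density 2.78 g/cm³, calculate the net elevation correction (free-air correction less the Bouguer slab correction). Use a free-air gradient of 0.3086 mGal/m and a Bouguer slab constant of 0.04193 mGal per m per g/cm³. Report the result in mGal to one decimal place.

677.9

Combined gradient = 0.3086 − 0.04193 × 2.78 = 0.1920346 mGal/m
Combined elevation correction = 0.1920346 × 3530.1 = 677.9 mGal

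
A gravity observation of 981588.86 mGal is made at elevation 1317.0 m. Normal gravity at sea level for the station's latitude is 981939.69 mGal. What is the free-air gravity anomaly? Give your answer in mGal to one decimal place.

Free-air correction = 0.3086 × 1317.0 = 406.43 mGal
Free-air anomaly = 981588.86 − 981939.69 + (406.43) = 55.60 mGal

55.6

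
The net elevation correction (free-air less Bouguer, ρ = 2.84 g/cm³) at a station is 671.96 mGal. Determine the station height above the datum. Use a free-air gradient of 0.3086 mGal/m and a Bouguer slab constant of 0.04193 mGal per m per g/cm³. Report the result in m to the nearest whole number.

3546

Combined gradient = 0.3086 − 0.04193 × 2.84 = 0.1895188 mGal/m
h = 671.96 / 0.1895188 = 3545.61 m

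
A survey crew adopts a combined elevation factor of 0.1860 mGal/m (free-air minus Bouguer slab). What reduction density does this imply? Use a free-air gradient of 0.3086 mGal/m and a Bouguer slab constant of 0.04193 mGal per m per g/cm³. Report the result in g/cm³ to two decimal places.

2.92

0.1860 = 0.3086 − 0.04193 × ρ
ρ = (0.3086 − 0.1860) / 0.04193 = 2.92 g/cm³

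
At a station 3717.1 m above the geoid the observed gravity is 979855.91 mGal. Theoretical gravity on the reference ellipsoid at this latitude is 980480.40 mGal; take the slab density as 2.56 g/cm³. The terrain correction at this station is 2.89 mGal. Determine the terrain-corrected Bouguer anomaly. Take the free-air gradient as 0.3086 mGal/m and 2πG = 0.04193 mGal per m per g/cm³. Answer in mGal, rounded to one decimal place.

126.5

Free-air correction = 0.3086 × 3717.1 = 1147.10 mGal
Free-air anomaly = 979855.91 − 980480.40 + (1147.10) = 522.61 mGal
Bouguer slab correction = 0.04193 × 2.56 × 3717.1 = 399.00 mGal
Simple Bouguer anomaly = 522.61 − (399.00) = 123.61 mGal
Complete Bouguer anomaly = 123.61 + 2.89 = 126.50 mGal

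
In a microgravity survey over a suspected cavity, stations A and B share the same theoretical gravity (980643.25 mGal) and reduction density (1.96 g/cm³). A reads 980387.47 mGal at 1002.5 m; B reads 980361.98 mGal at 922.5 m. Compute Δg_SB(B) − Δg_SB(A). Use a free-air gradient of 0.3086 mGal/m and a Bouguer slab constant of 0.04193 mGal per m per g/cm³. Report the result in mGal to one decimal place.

Δg_SB(A) = 980387.47 − 980643.25 + 0.3086×1002.5 − 0.04193×1.96×1002.5 = -28.80 mGal
Δg_SB(B) = 980361.98 − 980643.25 + 0.3086×922.5 − 0.04193×1.96×922.5 = -72.40 mGal
Difference = -72.40 − (-28.80) = -43.60 mGal

-43.6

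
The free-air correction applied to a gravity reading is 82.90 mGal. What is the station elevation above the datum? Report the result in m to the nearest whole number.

269

h = 82.90 / 0.3086 = 268.63 m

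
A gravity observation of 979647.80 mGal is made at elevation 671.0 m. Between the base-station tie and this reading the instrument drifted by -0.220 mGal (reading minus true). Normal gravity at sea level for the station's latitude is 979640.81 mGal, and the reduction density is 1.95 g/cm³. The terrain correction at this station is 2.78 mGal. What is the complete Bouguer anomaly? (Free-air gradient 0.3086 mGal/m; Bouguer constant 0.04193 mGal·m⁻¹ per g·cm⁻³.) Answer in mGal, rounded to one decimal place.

Drift-corrected reading = 979647.80 − (-0.220) = 979648.020 mGal
Free-air correction = 0.3086 × 671.0 = 207.07 mGal
Free-air anomaly = 979648.020 − 979640.81 + (207.07) = 214.280 mGal
Bouguer slab correction = 0.04193 × 1.95 × 671.0 = 54.86 mGal
Simple Bouguer anomaly = 214.280 − (54.86) = 159.420 mGal
Complete Bouguer anomaly = 159.420 + 2.78 = 162.200 mGal

162.2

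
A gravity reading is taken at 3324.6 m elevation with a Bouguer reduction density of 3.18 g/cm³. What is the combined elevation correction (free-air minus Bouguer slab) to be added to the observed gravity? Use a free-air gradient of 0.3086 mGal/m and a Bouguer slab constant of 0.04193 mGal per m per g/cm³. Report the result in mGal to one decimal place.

Combined gradient = 0.3086 − 0.04193 × 3.18 = 0.1752626 mGal/m
Combined elevation correction = 0.1752626 × 3324.6 = 582.7 mGal

582.7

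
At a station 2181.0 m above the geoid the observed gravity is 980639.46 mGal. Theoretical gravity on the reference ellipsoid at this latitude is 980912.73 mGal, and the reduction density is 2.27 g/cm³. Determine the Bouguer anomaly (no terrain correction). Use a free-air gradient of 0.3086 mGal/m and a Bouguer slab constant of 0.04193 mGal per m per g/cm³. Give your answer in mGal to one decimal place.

192.2

Free-air correction = 0.3086 × 2181.0 = 673.06 mGal
Free-air anomaly = 980639.46 − 980912.73 + (673.06) = 399.79 mGal
Bouguer slab correction = 0.04193 × 2.27 × 2181.0 = 207.59 mGal
Simple Bouguer anomaly = 399.79 − (207.59) = 192.20 mGal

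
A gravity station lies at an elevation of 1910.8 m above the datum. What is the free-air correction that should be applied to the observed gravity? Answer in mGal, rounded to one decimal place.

Free-air correction = 0.3086 × 1910.8 = 589.7 mGal

589.7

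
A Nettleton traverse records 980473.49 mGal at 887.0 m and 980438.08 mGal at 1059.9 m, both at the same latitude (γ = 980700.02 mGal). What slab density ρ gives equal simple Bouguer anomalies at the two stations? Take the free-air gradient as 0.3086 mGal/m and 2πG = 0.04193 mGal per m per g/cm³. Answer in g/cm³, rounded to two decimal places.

2.48

Δg_obs = 980438.08 − 980473.49 = -35.41 mGal over Δh = 1059.9 − 887.0 = 172.9 m
Equal Bouguer anomalies ⇒ Δg_obs + (0.3086 − 0.04193ρ)·Δh = 0
0.3086 − 0.04193ρ = −Δg_obs/Δh = 0.20480
ρ = (0.3086 − 0.20480) / 0.04193 = 2.48 g/cm³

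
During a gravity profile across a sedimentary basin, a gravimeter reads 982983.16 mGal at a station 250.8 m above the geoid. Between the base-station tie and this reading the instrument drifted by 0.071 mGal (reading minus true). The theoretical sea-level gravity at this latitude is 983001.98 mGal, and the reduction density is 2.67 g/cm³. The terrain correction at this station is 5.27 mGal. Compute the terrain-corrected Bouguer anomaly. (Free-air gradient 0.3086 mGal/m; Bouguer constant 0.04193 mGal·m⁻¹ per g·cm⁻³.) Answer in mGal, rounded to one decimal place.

Drift-corrected reading = 982983.16 − (0.071) = 982983.089 mGal
Free-air correction = 0.3086 × 250.8 = 77.40 mGal
Free-air anomaly = 982983.089 − 983001.98 + (77.40) = 58.509 mGal
Bouguer slab correction = 0.04193 × 2.67 × 250.8 = 28.08 mGal
Simple Bouguer anomaly = 58.509 − (28.08) = 30.429 mGal
Complete Bouguer anomaly = 30.429 + 5.27 = 35.699 mGal

35.7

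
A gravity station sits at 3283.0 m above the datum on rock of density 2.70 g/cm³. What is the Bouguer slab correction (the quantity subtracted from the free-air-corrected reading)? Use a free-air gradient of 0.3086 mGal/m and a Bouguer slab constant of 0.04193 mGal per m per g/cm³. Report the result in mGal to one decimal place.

371.7

Bouguer slab correction = 0.04193 × 2.70 × 3283.0 = 371.7 mGal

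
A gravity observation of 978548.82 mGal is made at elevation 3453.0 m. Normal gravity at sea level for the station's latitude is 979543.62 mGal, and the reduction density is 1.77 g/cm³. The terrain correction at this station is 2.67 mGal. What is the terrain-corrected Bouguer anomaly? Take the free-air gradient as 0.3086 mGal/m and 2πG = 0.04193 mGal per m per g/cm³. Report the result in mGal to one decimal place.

Free-air correction = 0.3086 × 3453.0 = 1065.60 mGal
Free-air anomaly = 978548.82 − 979543.62 + (1065.60) = 70.80 mGal
Bouguer slab correction = 0.04193 × 1.77 × 3453.0 = 256.27 mGal
Simple Bouguer anomaly = 70.80 − (256.27) = -185.47 mGal
Complete Bouguer anomaly = -185.47 + 2.67 = -182.80 mGal

-182.8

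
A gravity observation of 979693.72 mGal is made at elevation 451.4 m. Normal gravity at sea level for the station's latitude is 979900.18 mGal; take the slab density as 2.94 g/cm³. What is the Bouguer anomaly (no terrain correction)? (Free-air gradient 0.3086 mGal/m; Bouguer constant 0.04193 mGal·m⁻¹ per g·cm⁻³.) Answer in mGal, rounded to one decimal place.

-122.8

Free-air correction = 0.3086 × 451.4 = 139.30 mGal
Free-air anomaly = 979693.72 − 979900.18 + (139.30) = -67.16 mGal
Bouguer slab correction = 0.04193 × 2.94 × 451.4 = 55.65 mGal
Simple Bouguer anomaly = -67.16 − (55.65) = -122.81 mGal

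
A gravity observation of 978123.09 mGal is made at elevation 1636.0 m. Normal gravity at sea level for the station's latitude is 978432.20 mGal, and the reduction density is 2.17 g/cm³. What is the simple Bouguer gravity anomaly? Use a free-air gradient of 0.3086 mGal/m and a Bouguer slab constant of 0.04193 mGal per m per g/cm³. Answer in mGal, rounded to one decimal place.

Free-air correction = 0.3086 × 1636.0 = 504.87 mGal
Free-air anomaly = 978123.09 − 978432.20 + (504.87) = 195.76 mGal
Bouguer slab correction = 0.04193 × 2.17 × 1636.0 = 148.86 mGal
Simple Bouguer anomaly = 195.76 − (148.86) = 46.90 mGal

46.9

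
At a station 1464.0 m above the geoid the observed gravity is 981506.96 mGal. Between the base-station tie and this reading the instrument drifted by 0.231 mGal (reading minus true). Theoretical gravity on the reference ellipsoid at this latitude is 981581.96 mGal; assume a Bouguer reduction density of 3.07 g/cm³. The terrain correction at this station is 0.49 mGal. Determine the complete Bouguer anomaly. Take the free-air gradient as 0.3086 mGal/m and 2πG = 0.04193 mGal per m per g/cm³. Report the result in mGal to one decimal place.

Drift-corrected reading = 981506.96 − (0.231) = 981506.729 mGal
Free-air correction = 0.3086 × 1464.0 = 451.79 mGal
Free-air anomaly = 981506.729 − 981581.96 + (451.79) = 376.559 mGal
Bouguer slab correction = 0.04193 × 3.07 × 1464.0 = 188.45 mGal
Simple Bouguer anomaly = 376.559 − (188.45) = 188.109 mGal
Complete Bouguer anomaly = 188.109 + 0.49 = 188.599 mGal

188.6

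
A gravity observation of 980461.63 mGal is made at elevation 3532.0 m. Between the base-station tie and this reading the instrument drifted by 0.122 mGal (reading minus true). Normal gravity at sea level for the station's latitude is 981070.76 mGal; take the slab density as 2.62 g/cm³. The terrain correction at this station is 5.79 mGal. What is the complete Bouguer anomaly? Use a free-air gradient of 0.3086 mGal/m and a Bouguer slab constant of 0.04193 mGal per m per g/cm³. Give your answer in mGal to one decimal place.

98.5

Drift-corrected reading = 980461.63 − (0.122) = 980461.508 mGal
Free-air correction = 0.3086 × 3532.0 = 1089.98 mGal
Free-air anomaly = 980461.508 − 981070.76 + (1089.98) = 480.728 mGal
Bouguer slab correction = 0.04193 × 2.62 × 3532.0 = 388.01 mGal
Simple Bouguer anomaly = 480.728 − (388.01) = 92.718 mGal
Complete Bouguer anomaly = 92.718 + 5.79 = 98.508 mGal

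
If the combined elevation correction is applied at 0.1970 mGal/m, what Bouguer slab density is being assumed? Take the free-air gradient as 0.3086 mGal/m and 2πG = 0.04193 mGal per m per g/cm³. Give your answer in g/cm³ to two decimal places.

2.66

0.1970 = 0.3086 − 0.04193 × ρ
ρ = (0.3086 − 0.1970) / 0.04193 = 2.66 g/cm³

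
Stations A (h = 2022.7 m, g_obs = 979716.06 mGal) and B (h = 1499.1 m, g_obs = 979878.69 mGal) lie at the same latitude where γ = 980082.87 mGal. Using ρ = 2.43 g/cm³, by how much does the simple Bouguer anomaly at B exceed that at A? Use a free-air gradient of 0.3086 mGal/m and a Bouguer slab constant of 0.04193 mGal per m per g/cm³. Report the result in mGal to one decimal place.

Δg_SB(A) = 979716.06 − 980082.87 + 0.3086×2022.7 − 0.04193×2.43×2022.7 = 51.30 mGal
Δg_SB(B) = 979878.69 − 980082.87 + 0.3086×1499.1 − 0.04193×2.43×1499.1 = 105.70 mGal
Difference = 105.70 − (51.30) = 54.40 mGal

54.4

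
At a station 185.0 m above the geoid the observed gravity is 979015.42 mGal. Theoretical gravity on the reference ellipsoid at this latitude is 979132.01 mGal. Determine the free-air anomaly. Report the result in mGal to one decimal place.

-59.5

Free-air correction = 0.3086 × 185.0 = 57.09 mGal
Free-air anomaly = 979015.42 − 979132.01 + (57.09) = -59.50 mGal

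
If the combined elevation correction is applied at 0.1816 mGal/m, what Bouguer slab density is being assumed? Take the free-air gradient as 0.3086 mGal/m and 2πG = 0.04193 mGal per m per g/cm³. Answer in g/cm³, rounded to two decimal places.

3.03

0.1816 = 0.3086 − 0.04193 × ρ
ρ = (0.3086 − 0.1816) / 0.04193 = 3.03 g/cm³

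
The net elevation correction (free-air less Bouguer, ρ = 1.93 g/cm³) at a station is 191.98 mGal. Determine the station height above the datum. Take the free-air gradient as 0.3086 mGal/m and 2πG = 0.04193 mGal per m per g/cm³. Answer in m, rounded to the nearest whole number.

843

Combined gradient = 0.3086 − 0.04193 × 1.93 = 0.2276751 mGal/m
h = 191.98 / 0.2276751 = 843.22 m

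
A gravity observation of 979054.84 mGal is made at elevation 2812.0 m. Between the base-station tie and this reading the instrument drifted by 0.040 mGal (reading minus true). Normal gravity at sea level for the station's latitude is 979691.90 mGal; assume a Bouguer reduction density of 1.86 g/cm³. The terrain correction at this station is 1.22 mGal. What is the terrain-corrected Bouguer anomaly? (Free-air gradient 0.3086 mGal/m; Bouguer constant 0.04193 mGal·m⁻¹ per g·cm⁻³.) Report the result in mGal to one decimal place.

12.6

Drift-corrected reading = 979054.84 − (0.040) = 979054.800 mGal
Free-air correction = 0.3086 × 2812.0 = 867.78 mGal
Free-air anomaly = 979054.800 − 979691.90 + (867.78) = 230.680 mGal
Bouguer slab correction = 0.04193 × 1.86 × 2812.0 = 219.31 mGal
Simple Bouguer anomaly = 230.680 − (219.31) = 11.370 mGal
Complete Bouguer anomaly = 11.370 + 1.22 = 12.590 mGal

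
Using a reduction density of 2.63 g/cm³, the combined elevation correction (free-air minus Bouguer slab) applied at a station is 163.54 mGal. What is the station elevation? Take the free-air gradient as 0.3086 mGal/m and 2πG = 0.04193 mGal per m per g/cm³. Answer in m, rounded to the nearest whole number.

Combined gradient = 0.3086 − 0.04193 × 2.63 = 0.1983241 mGal/m
h = 163.54 / 0.1983241 = 824.61 m

825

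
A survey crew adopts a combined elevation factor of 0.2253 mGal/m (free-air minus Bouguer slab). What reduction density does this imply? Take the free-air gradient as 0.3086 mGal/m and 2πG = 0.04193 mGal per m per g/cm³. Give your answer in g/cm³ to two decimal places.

0.2253 = 0.3086 − 0.04193 × ρ
ρ = (0.3086 − 0.2253) / 0.04193 = 1.99 g/cm³

1.99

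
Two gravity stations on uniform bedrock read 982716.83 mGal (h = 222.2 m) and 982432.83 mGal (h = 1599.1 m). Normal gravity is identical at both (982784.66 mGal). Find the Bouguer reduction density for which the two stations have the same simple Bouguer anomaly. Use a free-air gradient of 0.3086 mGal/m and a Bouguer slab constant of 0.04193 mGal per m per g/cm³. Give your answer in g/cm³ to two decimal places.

2.44

Δg_obs = 982432.83 − 982716.83 = -284.00 mGal over Δh = 1599.1 − 222.2 = 1376.9 m
Equal Bouguer anomalies ⇒ Δg_obs + (0.3086 − 0.04193ρ)·Δh = 0
0.3086 − 0.04193ρ = −Δg_obs/Δh = 0.20626
ρ = (0.3086 − 0.20626) / 0.04193 = 2.44 g/cm³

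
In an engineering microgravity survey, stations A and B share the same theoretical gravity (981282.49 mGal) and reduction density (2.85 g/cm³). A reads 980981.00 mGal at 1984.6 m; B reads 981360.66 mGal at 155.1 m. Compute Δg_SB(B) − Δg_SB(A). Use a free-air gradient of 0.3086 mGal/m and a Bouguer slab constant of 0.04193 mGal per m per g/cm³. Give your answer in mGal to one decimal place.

Δg_SB(A) = 980981.00 − 981282.49 + 0.3086×1984.6 − 0.04193×2.85×1984.6 = 73.80 mGal
Δg_SB(B) = 981360.66 − 981282.49 + 0.3086×155.1 − 0.04193×2.85×155.1 = 107.50 mGal
Difference = 107.50 − (73.80) = 33.70 mGal

33.7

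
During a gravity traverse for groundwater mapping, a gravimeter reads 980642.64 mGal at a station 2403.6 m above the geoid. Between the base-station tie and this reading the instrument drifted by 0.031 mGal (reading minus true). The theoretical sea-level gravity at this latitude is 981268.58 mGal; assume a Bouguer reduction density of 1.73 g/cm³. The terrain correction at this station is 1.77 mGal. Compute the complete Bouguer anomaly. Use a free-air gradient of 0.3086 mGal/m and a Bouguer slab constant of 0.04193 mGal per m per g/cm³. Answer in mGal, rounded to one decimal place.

Drift-corrected reading = 980642.64 − (0.031) = 980642.609 mGal
Free-air correction = 0.3086 × 2403.6 = 741.75 mGal
Free-air anomaly = 980642.609 − 981268.58 + (741.75) = 115.779 mGal
Bouguer slab correction = 0.04193 × 1.73 × 2403.6 = 174.35 mGal
Simple Bouguer anomaly = 115.779 − (174.35) = -58.571 mGal
Complete Bouguer anomaly = -58.571 + 1.77 = -56.801 mGal

-56.8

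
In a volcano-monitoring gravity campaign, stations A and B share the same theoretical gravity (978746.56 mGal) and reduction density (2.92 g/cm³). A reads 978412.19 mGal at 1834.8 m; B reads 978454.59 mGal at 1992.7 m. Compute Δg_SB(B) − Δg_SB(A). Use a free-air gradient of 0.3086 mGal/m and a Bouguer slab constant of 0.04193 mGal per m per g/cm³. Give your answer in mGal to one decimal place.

Δg_SB(A) = 978412.19 − 978746.56 + 0.3086×1834.8 − 0.04193×2.92×1834.8 = 7.20 mGal
Δg_SB(B) = 978454.59 − 978746.56 + 0.3086×1992.7 − 0.04193×2.92×1992.7 = 79.00 mGal
Difference = 79.00 − (7.20) = 71.80 mGal

71.8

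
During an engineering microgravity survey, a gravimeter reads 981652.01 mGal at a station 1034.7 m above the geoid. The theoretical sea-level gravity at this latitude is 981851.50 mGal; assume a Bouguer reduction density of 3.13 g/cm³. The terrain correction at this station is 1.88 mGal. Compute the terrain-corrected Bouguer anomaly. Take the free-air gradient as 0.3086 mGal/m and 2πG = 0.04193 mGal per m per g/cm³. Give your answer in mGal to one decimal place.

-14.1

Free-air correction = 0.3086 × 1034.7 = 319.31 mGal
Free-air anomaly = 981652.01 − 981851.50 + (319.31) = 119.82 mGal
Bouguer slab correction = 0.04193 × 3.13 × 1034.7 = 135.79 mGal
Simple Bouguer anomaly = 119.82 − (135.79) = -15.97 mGal
Complete Bouguer anomaly = -15.97 + 1.88 = -14.09 mGal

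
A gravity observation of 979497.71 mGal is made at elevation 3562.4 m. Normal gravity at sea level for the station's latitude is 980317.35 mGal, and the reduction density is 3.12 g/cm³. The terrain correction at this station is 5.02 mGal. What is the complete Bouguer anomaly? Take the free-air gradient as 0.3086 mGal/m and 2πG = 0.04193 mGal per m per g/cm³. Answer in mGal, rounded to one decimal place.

-181.3

Free-air correction = 0.3086 × 3562.4 = 1099.36 mGal
Free-air anomaly = 979497.71 − 980317.35 + (1099.36) = 279.72 mGal
Bouguer slab correction = 0.04193 × 3.12 × 3562.4 = 466.04 mGal
Simple Bouguer anomaly = 279.72 − (466.04) = -186.32 mGal
Complete Bouguer anomaly = -186.32 + 5.02 = -181.30 mGal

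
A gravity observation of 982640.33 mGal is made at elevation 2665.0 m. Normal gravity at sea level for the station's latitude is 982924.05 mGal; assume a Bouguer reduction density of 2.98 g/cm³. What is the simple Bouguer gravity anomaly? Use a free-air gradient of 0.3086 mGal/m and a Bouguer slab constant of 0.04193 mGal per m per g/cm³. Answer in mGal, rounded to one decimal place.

205.7

Free-air correction = 0.3086 × 2665.0 = 822.42 mGal
Free-air anomaly = 982640.33 − 982924.05 + (822.42) = 538.70 mGal
Bouguer slab correction = 0.04193 × 2.98 × 2665.0 = 333.00 mGal
Simple Bouguer anomaly = 538.70 − (333.00) = 205.70 mGal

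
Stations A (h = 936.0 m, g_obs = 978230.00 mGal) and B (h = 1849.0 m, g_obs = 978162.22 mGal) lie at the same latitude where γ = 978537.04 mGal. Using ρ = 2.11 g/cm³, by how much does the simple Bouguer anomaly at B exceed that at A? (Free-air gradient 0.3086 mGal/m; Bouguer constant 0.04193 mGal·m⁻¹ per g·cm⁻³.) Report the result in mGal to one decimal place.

Δg_SB(A) = 978230.00 − 978537.04 + 0.3086×936.0 − 0.04193×2.11×936.0 = -101.00 mGal
Δg_SB(B) = 978162.22 − 978537.04 + 0.3086×1849.0 − 0.04193×2.11×1849.0 = 32.20 mGal
Difference = 32.20 − (-101.00) = 133.20 mGal

133.2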